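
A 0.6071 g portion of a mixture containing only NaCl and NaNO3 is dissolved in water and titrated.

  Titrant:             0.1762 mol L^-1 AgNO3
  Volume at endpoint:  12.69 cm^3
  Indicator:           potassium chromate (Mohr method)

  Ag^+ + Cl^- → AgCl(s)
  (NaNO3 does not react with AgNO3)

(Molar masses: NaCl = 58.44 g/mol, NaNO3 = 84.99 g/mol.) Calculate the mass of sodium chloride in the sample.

n(AgNO3) = 0.01269 × 0.1762 = 2.236 × 10^-3 mol
Let x = n(NaCl), y = n(NaNO3).
Titrant: 1x = 2.236 × 10^-3;  mass: 58.44x + 84.99y = 0.6071
Solving, x = 2.236 × 10^-3 mol, y = 5.606 × 10^-3 mol
mass of NaCl = 2.236 × 10^-3 × 58.44 = 0.1307 g

0.1307 g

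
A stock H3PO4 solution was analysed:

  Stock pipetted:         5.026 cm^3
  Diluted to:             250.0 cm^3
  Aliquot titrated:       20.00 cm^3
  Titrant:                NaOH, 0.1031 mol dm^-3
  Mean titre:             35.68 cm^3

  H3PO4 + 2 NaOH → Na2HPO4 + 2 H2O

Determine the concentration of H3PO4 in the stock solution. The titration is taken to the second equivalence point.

4.574 mol/L

n(NaOH) = 0.03568 × 0.1031 = 3.679 × 10^-3 mol
From the 1:2 ratio, n(H3PO4) in the aliquot = 1/2 × 3.679 × 10^-3 = 1.839 × 10^-3 mol
[H3PO4]_dilute = 1.839 × 10^-3 / 0.02000 = 0.09197 mol/L
Dilution factor = 250.0 / 5.026 = 49.74
[H3PO4]_stock = 0.09197 × 49.74 = 4.574 mol/L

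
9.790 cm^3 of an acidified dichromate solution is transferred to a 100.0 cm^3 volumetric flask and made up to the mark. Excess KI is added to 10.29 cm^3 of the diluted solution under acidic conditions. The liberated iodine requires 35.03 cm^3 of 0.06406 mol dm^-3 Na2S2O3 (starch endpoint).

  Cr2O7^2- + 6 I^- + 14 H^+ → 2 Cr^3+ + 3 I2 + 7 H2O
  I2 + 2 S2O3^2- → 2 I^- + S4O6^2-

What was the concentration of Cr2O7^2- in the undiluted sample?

n(S2O3^2-) = 0.03503 × 0.06406 = 2.244 × 10^-3 mol
n(I2) = n(S2O3^2-)/2 = 1.122 × 10^-3 mol
From the 1:3 ratio, n(Cr2O7^2-) in the aliquot = 1/3 × 1.122 × 10^-3 = 3.740 × 10^-4 mol
[Cr2O7^2-]_dilute = 3.740 × 10^-4 / 0.01029 = 0.03635 mol/L
[Cr2O7^2-]_original = 0.03635 × 100.0/9.790 = 0.3713 mol/L

0.3713 mol/L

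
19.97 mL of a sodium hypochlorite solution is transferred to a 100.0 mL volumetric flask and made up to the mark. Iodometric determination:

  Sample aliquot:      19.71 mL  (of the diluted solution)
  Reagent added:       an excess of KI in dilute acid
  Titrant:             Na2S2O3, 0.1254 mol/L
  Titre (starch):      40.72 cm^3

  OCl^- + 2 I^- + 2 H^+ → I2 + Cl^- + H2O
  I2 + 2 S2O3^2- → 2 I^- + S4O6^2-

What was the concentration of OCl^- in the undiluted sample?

n(S2O3^2-) = 0.04072 × 0.1254 = 5.106 × 10^-3 mol
n(I2) = n(S2O3^2-)/2 = 2.553 × 10^-3 mol
n(OCl^-) in the aliquot = 2.553 × 10^-3 mol (1:1 ratio)
[OCl^-]_dilute = 2.553 × 10^-3 / 0.01971 = 0.1295 mol/L
[OCl^-]_original = 0.1295 × 100.0/19.97 = 0.6487 mol/L

0.6487 mol/L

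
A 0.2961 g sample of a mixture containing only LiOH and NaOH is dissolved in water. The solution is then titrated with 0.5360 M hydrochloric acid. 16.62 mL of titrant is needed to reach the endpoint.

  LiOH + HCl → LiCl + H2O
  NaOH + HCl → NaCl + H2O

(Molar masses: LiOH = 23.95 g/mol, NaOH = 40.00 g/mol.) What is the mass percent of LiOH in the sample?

30.35 %

n(HCl) = 0.01662 × 0.5360 = 8.908 × 10^-3 mol
Let x = n(LiOH), y = n(NaOH).
Titrant: 1x + 1y = 8.908 × 10^-3;  mass: 23.95x + 40.00y = 0.2961
Solving, x = 3.753 × 10^-3 mol, y = 5.155 × 10^-3 mol
mass of LiOH = 3.753 × 10^-3 × 23.95 = 0.08988 g
% LiOH = 0.08988 / 0.2961 × 100 = 30.35 %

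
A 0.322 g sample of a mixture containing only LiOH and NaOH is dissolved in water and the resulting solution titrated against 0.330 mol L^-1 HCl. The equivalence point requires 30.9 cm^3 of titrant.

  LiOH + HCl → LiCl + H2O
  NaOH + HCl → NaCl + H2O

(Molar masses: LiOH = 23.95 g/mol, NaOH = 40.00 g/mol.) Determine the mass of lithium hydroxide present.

0.128 g

n(HCl) = 0.0309 × 0.330 = 0.0102 mol
Let x = n(LiOH), y = n(NaOH).
Titrant: 1x + 1y = 0.0102;  mass: 23.95x + 40.00y = 0.322
Solving, x = 5.35 × 10^-3 mol, y = 4.85 × 10^-3 mol
mass of LiOH = 5.35 × 10^-3 × 23.95 = 0.128 g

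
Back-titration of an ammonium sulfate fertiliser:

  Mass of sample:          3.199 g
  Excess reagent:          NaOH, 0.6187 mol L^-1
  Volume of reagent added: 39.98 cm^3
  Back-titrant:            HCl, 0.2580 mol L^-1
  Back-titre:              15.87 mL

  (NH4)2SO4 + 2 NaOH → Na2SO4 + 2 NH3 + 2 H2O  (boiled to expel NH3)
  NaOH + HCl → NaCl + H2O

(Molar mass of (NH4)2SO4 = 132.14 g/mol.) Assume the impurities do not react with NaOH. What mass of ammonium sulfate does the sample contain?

1.364 g

n(NaOH) added = 0.03998 × 0.6187 = 0.02474 mol
n(HCl) used in back-titration = 0.01587 × 0.2580 = 4.094 × 10^-3 mol
n(NaOH) left over = 4.094 × 10^-3 mol (1:1 ratio)
n(NaOH) consumed by analyte = 0.02474 − 4.094 × 10^-3 = 0.02064 mol
From the 1:2 ratio, n((NH4)2SO4) = 1/2 × 0.02064 = 0.01032 mol
mass of (NH4)2SO4 = 0.01032 × 132.14 = 1.364 g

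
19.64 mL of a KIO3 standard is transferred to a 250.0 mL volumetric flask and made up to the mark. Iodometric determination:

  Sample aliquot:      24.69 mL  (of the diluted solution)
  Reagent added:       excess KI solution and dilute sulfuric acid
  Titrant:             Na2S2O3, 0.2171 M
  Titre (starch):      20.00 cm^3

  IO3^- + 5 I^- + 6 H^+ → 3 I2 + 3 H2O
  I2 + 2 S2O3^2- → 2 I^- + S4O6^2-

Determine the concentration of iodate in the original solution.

n(S2O3^2-) = 0.02000 × 0.2171 = 4.342 × 10^-3 mol
n(I2) = n(S2O3^2-)/2 = 2.171 × 10^-3 mol
From the 1:3 ratio, n(IO3^-) in the aliquot = 1/3 × 2.171 × 10^-3 = 7.237 × 10^-4 mol
[IO3^-]_dilute = 7.237 × 10^-4 / 0.02469 = 0.02931 mol/L
[IO3^-]_original = 0.02931 × 250.0/19.64 = 0.3731 mol/L

0.3731 M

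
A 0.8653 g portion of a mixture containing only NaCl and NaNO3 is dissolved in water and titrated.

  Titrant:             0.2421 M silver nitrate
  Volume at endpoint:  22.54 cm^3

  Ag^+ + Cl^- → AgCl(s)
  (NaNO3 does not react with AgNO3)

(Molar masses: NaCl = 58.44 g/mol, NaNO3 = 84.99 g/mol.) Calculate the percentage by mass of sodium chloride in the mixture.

n(AgNO3) = 0.02254 × 0.2421 = 5.457 × 10^-3 mol
Let x = n(NaCl), y = n(NaNO3).
Titrant: 1x = 5.457 × 10^-3;  mass: 58.44x + 84.99y = 0.8653
Solving, x = 5.457 × 10^-3 mol, y = 6.429 × 10^-3 mol
mass of NaCl = 5.457 × 10^-3 × 58.44 = 0.3189 g
% NaCl = 0.3189 / 0.8653 × 100 = 36.85 %

36.85 %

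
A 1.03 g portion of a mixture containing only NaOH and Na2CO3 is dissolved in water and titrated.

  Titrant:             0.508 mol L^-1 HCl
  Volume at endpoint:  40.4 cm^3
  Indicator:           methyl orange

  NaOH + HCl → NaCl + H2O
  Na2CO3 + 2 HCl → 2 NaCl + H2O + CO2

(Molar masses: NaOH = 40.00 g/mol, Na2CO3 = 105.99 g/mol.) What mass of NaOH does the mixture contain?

0.177 g

n(HCl) = 0.0404 × 0.508 = 0.0205 mol
Let x = n(NaOH), y = n(Na2CO3).
Titrant: 1x + 2y = 0.0205;  mass: 40.00x + 105.99y = 1.03
Solving, x = 4.43 × 10^-3 mol, y = 8.04 × 10^-3 mol
mass of NaOH = 4.43 × 10^-3 × 40.00 = 0.177 g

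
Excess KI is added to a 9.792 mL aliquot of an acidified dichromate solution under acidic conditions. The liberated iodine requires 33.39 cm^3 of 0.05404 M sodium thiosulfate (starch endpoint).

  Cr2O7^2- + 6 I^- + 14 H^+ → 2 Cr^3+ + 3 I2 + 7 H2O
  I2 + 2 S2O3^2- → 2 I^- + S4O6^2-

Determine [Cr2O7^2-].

n(S2O3^2-) = 0.03339 × 0.05404 = 1.804 × 10^-3 mol
n(I2) = n(S2O3^2-)/2 = 9.022 × 10^-4 mol
From the 1:3 ratio, n(Cr2O7^2-) in the aliquot = 1/3 × 9.022 × 10^-4 = 3.007 × 10^-4 mol
[Cr2O7^2-] = 3.007 × 10^-4 / 0.009792 = 0.03071 mol/L

0.03071 M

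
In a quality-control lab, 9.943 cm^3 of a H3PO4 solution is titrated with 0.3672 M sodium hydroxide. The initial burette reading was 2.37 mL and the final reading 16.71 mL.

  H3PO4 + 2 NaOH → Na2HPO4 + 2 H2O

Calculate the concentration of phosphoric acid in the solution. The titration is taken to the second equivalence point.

0.2648 M

n(NaOH) = 0.01434 L × 0.3672 mol/L = 5.266 × 10^-3 mol
From the 1:2 mole ratio, n(H3PO4) = 1/2 × 5.266 × 10^-3 = 2.633 × 10^-3 mol
[H3PO4] = 2.633 × 10^-3 mol / 0.009943 L = 0.2648 mol/L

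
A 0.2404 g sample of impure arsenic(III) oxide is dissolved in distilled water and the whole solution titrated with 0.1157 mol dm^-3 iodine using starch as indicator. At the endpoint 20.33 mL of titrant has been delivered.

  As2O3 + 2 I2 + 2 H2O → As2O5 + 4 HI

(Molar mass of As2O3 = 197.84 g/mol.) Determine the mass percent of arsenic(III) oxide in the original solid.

96.79 %

n(I2) = 0.02033 L × 0.1157 mol/L = 2.352 × 10^-3 mol
From the 1:2 ratio, n(As2O3) = 1/2 × 2.352 × 10^-3 = 1.176 × 10^-3 mol
mass of As2O3 = 1.176 × 10^-3 × 197.84 g/mol = 0.2327 g
% As2O3 = 0.2327 / 0.2404 × 100 = 96.79 %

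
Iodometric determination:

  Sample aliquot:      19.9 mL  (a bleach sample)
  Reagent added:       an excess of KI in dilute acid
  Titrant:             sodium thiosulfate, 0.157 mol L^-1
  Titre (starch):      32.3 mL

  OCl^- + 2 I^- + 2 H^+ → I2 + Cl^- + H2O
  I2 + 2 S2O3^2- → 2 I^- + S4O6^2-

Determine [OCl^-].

n(S2O3^2-) = 0.0323 × 0.157 = 5.07 × 10^-3 mol
n(I2) = n(S2O3^2-)/2 = 2.54 × 10^-3 mol
n(OCl^-) in the aliquot = 2.54 × 10^-3 mol (1:1 ratio)
[OCl^-] = 2.54 × 10^-3 / 0.0199 = 0.127 mol/L

0.127 mol/L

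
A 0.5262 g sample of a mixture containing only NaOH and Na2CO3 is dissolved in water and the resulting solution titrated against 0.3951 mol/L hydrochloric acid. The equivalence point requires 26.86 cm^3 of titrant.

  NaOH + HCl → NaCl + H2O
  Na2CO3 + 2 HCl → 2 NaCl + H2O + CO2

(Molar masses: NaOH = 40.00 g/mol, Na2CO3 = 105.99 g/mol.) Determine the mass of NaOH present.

0.1114 g

n(HCl) = 0.02686 × 0.3951 = 0.01061 mol
Let x = n(NaOH), y = n(Na2CO3).
Titrant: 1x + 2y = 0.01061;  mass: 40.00x + 105.99y = 0.5262
Solving, x = 2.786 × 10^-3 mol, y = 3.913 × 10^-3 mol
mass of NaOH = 2.786 × 10^-3 × 40.00 = 0.1114 g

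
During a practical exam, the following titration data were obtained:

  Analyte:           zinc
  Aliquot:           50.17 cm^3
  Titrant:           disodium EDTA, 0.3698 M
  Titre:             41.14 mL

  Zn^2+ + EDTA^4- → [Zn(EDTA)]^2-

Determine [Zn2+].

0.3032 M

n(EDTA) = 0.04114 L × 0.3698 mol/L = 0.01521 mol
n(Zn2+) = 0.01521 mol (1:1 mole ratio)
[Zn2+] = 0.01521 mol / 0.05017 L = 0.3032 mol/L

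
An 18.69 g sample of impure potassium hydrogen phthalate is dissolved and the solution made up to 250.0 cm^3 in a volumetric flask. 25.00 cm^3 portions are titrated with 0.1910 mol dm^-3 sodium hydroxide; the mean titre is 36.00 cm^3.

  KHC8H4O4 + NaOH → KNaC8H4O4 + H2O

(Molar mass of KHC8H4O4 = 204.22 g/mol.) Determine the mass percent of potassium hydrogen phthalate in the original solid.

75.13 %

n(NaOH) per titration = 0.03600 × 0.1910 = 6.876 × 10^-3 mol
n(KHC8H4O4) in each aliquot = 6.876 × 10^-3 mol (1:1 ratio)
n(KHC8H4O4) in the whole flask = 6.876 × 10^-3 × 250.0/25.00 = 0.06876 mol
mass of KHC8H4O4 = 0.06876 × 204.22 = 14.04 g
% KHC8H4O4 = 14.04 / 18.69 × 100 = 75.13 %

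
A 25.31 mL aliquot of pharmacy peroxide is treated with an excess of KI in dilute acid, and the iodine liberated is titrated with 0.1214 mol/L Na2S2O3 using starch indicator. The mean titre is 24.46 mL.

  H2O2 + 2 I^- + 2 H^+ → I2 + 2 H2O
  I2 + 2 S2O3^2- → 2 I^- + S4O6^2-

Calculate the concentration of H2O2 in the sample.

0.05866 mol/L

n(S2O3^2-) = 0.02446 × 0.1214 = 2.969 × 10^-3 mol
n(I2) = n(S2O3^2-)/2 = 1.485 × 10^-3 mol
n(H2O2) in the aliquot = 1.485 × 10^-3 mol (1:1 ratio)
[H2O2] = 1.485 × 10^-3 / 0.02531 = 0.05866 mol/L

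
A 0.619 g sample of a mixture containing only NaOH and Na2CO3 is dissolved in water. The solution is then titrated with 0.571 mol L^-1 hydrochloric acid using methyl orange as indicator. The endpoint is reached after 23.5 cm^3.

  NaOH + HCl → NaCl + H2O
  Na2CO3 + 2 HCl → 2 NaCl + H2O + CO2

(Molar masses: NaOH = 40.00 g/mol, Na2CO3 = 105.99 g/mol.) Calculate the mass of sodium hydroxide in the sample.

0.284 g

n(HCl) = 0.0235 × 0.571 = 0.0134 mol
Let x = n(NaOH), y = n(Na2CO3).
Titrant: 1x + 2y = 0.0134;  mass: 40.00x + 105.99y = 0.619
Solving, x = 7.09 × 10^-3 mol, y = 3.17 × 10^-3 mol
mass of NaOH = 7.09 × 10^-3 × 40.00 = 0.284 g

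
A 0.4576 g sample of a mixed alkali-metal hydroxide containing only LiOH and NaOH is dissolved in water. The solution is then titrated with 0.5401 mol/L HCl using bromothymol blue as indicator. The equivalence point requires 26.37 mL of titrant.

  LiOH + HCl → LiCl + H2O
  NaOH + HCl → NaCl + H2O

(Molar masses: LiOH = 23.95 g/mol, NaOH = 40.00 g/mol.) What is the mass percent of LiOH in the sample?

36.55 %

n(HCl) = 0.02637 × 0.5401 = 0.01424 mol
Let x = n(LiOH), y = n(NaOH).
Titrant: 1x + 1y = 0.01424;  mass: 23.95x + 40.00y = 0.4576
Solving, x = 6.984 × 10^-3 mol, y = 7.258 × 10^-3 mol
mass of LiOH = 6.984 × 10^-3 × 23.95 = 0.1673 g
% LiOH = 0.1673 / 0.4576 × 100 = 36.55 %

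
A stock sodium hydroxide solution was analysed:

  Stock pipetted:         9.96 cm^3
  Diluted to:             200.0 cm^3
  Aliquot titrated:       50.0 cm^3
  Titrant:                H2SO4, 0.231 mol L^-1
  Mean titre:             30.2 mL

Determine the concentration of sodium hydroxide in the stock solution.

2 NaOH + H2SO4 → Na2SO4 + 2 H2O
n(H2SO4) = 0.0302 × 0.231 = 6.98 × 10^-3 mol
From the 2:1 ratio, n(NaOH) in the aliquot = 2/1 × 6.98 × 10^-3 = 0.0140 mol
[NaOH]_dilute = 0.0140 / 0.0500 = 0.279 mol/L
Dilution factor = 200.0 / 9.96 = 20.08
[NaOH]_stock = 0.279 × 20.08 = 5.60 mol/L

5.60 mol/L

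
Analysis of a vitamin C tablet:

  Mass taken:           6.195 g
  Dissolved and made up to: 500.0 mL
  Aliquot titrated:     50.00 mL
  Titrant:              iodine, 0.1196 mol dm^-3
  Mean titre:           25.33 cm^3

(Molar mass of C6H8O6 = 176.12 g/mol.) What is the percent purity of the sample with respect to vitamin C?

C6H8O6 + I2 → C6H6O6 + 2 HI
n(I2) per titration = 0.02533 × 0.1196 = 3.029 × 10^-3 mol
n(C6H8O6) in each aliquot = 3.029 × 10^-3 mol (1:1 ratio)
n(C6H8O6) in the whole flask = 3.029 × 10^-3 × 500.0/50.00 = 0.03029 mol
mass of C6H8O6 = 0.03029 × 176.12 = 5.335 g
% C6H8O6 = 5.335 / 6.195 × 100 = 86.13 %

86.13 %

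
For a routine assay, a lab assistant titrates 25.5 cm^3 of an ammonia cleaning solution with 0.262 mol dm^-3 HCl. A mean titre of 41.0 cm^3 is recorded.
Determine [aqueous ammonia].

NH3 + HCl → NH4Cl
n(HCl) = 0.0410 L × 0.262 mol/L = 0.0107 mol
n(NH3) = 0.0107 mol (1:1 mole ratio)
[NH3] = 0.0107 mol / 0.0255 L = 0.421 mol/L

0.421 mol/L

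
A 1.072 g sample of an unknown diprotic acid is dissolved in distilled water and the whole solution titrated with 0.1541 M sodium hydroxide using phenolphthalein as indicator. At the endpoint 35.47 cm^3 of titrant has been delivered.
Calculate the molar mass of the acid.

n(NaOH) = 0.03547 L × 0.1541 mol/L = 5.466 × 10^-3 mol
From the 1:2 ratio, n(H2A) = 1/2 × 5.466 × 10^-3 = 2.733 × 10^-3 mol
M = m / n = 1.072 g / 2.733 × 10^-3 mol = 392.2 g/mol

392.2 g/mol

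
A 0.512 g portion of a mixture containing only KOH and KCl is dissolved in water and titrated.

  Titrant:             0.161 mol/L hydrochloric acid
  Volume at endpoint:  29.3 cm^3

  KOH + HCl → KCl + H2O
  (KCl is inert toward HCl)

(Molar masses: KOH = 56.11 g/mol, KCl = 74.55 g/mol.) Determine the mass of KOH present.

n(HCl) = 0.0293 × 0.161 = 4.72 × 10^-3 mol
Let x = n(KOH), y = n(KCl).
Titrant: 1x = 4.72 × 10^-3;  mass: 56.11x + 74.55y = 0.512
Solving, x = 4.72 × 10^-3 mol, y = 3.32 × 10^-3 mol
mass of KOH = 4.72 × 10^-3 × 56.11 = 0.265 g

0.265 g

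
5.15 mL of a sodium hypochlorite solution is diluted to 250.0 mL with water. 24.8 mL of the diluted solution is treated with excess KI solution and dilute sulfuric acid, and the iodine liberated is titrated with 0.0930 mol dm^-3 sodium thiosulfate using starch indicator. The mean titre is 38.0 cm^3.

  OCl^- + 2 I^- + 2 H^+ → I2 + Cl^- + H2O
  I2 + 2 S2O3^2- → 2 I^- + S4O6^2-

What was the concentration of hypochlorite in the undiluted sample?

3.46 mol/L

n(S2O3^2-) = 0.0380 × 0.0930 = 3.53 × 10^-3 mol
n(I2) = n(S2O3^2-)/2 = 1.77 × 10^-3 mol
n(OCl^-) in the aliquot = 1.77 × 10^-3 mol (1:1 ratio)
[OCl^-]_dilute = 1.77 × 10^-3 / 0.0248 = 0.0712 mol/L
[OCl^-]_original = 0.0712 × 250.0/5.15 = 3.46 mol/L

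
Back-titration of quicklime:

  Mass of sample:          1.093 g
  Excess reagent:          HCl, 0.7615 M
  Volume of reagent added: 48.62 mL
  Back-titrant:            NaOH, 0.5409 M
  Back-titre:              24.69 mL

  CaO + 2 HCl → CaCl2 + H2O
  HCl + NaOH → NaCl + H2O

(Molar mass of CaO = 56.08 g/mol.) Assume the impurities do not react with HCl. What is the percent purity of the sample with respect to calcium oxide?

n(HCl) added = 0.04862 × 0.7615 = 0.03702 mol
n(NaOH) used in back-titration = 0.02469 × 0.5409 = 0.01335 mol
n(HCl) left over = 0.01335 mol (1:1 ratio)
n(HCl) consumed by analyte = 0.03702 − 0.01335 = 0.02367 mol
From the 1:2 ratio, n(CaO) = 1/2 × 0.02367 = 0.01183 mol
mass of CaO = 0.01183 × 56.08 = 0.6637 g
% CaO = 0.6637 / 1.093 × 100 = 60.72 %

60.72 %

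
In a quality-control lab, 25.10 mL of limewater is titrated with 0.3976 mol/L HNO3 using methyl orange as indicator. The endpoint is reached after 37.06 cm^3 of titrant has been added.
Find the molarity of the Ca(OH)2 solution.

0.2935 mol/L

Ca(OH)2 + 2 HNO3 → Ca(NO3)2 + 2 H2O
n(HNO3) = 0.03706 L × 0.3976 mol/L = 0.01474 mol
From the 1:2 mole ratio, n(Ca(OH)2) = 1/2 × 0.01474 = 7.368 × 10^-3 mol
[Ca(OH)2] = 7.368 × 10^-3 mol / 0.02510 L = 0.2935 mol/L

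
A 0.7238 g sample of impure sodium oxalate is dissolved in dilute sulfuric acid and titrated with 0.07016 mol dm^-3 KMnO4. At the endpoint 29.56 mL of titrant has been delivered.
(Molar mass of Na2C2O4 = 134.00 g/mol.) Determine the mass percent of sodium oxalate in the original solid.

95.99 %

2 MnO4^- + 5 C2O4^2- + 16 H^+ → 2 Mn^2+ + 10 CO2 + 8 H2O
n(KMnO4) = 0.02956 L × 0.07016 mol/L = 2.074 × 10^-3 mol
From the 5:2 ratio, n(Na2C2O4) = 5/2 × 2.074 × 10^-3 = 5.185 × 10^-3 mol
mass of Na2C2O4 = 5.185 × 10^-3 × 134.00 g/mol = 0.6948 g
% Na2C2O4 = 0.6948 / 0.7238 × 100 = 95.99 %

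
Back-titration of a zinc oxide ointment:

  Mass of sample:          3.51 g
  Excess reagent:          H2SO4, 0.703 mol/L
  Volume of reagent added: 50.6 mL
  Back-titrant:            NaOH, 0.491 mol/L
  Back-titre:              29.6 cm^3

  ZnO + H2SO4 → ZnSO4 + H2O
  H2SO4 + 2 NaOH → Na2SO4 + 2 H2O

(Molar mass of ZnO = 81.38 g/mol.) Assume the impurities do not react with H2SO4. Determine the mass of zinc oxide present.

2.30 g

n(H2SO4) added = 0.0506 × 0.703 = 0.0356 mol
n(NaOH) used in back-titration = 0.0296 × 0.491 = 0.0145 mol
From the 1:2 ratio, n(H2SO4) left over = 1/2 × 0.0145 = 7.27 × 10^-3 mol
n(H2SO4) consumed by analyte = 0.0356 − 7.27 × 10^-3 = 0.0283 mol
n(ZnO) = 0.0283 mol (1:1 ratio)
mass of ZnO = 0.0283 × 81.38 = 2.30 g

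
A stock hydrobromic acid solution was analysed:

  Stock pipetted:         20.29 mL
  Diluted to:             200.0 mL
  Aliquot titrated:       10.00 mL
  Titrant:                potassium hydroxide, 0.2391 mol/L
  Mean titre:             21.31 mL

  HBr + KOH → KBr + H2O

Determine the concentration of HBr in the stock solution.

n(KOH) = 0.02131 × 0.2391 = 5.095 × 10^-3 mol
n(HBr) in the aliquot = 5.095 × 10^-3 mol (1:1 ratio)
[HBr]_dilute = 5.095 × 10^-3 / 0.01000 = 0.5095 mol/L
Dilution factor = 200.0 / 20.29 = 9.857
[HBr]_stock = 0.5095 × 9.857 = 5.022 mol/L

5.022 mol/L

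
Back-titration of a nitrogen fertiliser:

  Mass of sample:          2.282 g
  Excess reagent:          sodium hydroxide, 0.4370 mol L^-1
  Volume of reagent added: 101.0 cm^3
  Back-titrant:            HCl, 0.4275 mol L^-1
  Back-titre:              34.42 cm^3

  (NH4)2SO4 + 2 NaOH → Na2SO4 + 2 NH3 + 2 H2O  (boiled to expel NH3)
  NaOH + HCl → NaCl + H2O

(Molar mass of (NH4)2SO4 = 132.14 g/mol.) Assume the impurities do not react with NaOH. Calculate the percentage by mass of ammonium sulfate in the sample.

85.19 %

n(NaOH) added = 0.1010 × 0.4370 = 0.04414 mol
n(HCl) used in back-titration = 0.03442 × 0.4275 = 0.01471 mol
n(NaOH) left over = 0.01471 mol (1:1 ratio)
n(NaOH) consumed by analyte = 0.04414 − 0.01471 = 0.02942 mol
From the 1:2 ratio, n((NH4)2SO4) = 1/2 × 0.02942 = 0.01471 mol
mass of (NH4)2SO4 = 0.01471 × 132.14 = 1.944 g
% (NH4)2SO4 = 1.944 / 2.282 × 100 = 85.19 %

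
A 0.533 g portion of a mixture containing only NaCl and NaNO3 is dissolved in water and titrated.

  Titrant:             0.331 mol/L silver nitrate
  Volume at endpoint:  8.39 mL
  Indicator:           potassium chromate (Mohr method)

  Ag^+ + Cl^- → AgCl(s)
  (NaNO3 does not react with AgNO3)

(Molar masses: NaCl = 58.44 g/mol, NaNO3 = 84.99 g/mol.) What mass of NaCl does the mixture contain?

0.162 g

n(AgNO3) = 0.00839 × 0.331 = 2.78 × 10^-3 mol
Let x = n(NaCl), y = n(NaNO3).
Titrant: 1x = 2.78 × 10^-3;  mass: 58.44x + 84.99y = 0.533
Solving, x = 2.78 × 10^-3 mol, y = 4.36 × 10^-3 mol
mass of NaCl = 2.78 × 10^-3 × 58.44 = 0.162 g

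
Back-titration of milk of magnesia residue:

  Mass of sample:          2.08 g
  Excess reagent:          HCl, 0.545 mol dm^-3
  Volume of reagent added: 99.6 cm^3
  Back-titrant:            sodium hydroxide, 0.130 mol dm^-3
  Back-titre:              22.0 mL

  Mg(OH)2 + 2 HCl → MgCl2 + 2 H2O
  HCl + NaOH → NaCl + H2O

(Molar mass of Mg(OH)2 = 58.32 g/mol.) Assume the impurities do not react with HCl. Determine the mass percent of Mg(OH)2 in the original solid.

72.1 %

n(HCl) added = 0.0996 × 0.545 = 0.0543 mol
n(NaOH) used in back-titration = 0.0220 × 0.130 = 2.86 × 10^-3 mol
n(HCl) left over = 2.86 × 10^-3 mol (1:1 ratio)
n(HCl) consumed by analyte = 0.0543 − 2.86 × 10^-3 = 0.0514 mol
From the 1:2 ratio, n(Mg(OH)2) = 1/2 × 0.0514 = 0.0257 mol
mass of Mg(OH)2 = 0.0257 × 58.32 = 1.50 g
% Mg(OH)2 = 1.50 / 2.08 × 100 = 72.1 %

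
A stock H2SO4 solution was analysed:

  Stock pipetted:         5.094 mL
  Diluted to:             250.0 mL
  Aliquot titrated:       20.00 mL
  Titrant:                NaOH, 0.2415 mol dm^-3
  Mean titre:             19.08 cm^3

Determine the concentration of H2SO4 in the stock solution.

5.653 mol/L

H2SO4 + 2 NaOH → Na2SO4 + 2 H2O
n(NaOH) = 0.01908 × 0.2415 = 4.608 × 10^-3 mol
From the 1:2 ratio, n(H2SO4) in the aliquot = 1/2 × 4.608 × 10^-3 = 2.304 × 10^-3 mol
[H2SO4]_dilute = 2.304 × 10^-3 / 0.02000 = 0.1152 mol/L
Dilution factor = 250.0 / 5.094 = 49.08
[H2SO4]_stock = 0.1152 × 49.08 = 5.653 mol/L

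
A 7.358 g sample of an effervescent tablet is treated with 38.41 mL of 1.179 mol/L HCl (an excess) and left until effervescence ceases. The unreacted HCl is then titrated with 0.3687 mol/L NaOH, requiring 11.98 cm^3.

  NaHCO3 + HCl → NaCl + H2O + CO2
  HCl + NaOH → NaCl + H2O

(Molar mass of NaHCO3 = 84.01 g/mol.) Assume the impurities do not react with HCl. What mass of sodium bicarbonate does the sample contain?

n(HCl) added = 0.03841 × 1.179 = 0.04529 mol
n(NaOH) used in back-titration = 0.01198 × 0.3687 = 4.417 × 10^-3 mol
n(HCl) left over = 4.417 × 10^-3 mol (1:1 ratio)
n(HCl) consumed by analyte = 0.04529 − 4.417 × 10^-3 = 0.04087 mol
n(NaHCO3) = 0.04087 mol (1:1 ratio)
mass of NaHCO3 = 0.04087 × 84.01 = 3.433 g

3.433 g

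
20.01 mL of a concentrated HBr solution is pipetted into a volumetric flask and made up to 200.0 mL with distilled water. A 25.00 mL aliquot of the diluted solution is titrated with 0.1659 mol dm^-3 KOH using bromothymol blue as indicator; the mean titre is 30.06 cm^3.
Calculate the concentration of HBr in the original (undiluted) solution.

HBr + KOH → KBr + H2O
n(KOH) = 0.03006 × 0.1659 = 4.987 × 10^-3 mol
n(HBr) in the aliquot = 4.987 × 10^-3 mol (1:1 ratio)
[HBr]_dilute = 4.987 × 10^-3 / 0.02500 = 0.1995 mol/L
Dilution factor = 200.0 / 20.01 = 9.995
[HBr]_stock = 0.1995 × 9.995 = 1.994 mol/L

1.994 mol/L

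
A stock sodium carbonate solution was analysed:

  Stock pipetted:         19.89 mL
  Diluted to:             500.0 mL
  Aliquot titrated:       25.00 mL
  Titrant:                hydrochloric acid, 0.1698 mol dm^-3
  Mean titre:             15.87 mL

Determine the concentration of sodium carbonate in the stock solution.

Na2CO3 + 2 HCl → 2 NaCl + H2O + CO2
n(HCl) = 0.01587 × 0.1698 = 2.695 × 10^-3 mol
From the 1:2 ratio, n(Na2CO3) in the aliquot = 1/2 × 2.695 × 10^-3 = 1.347 × 10^-3 mol
[Na2CO3]_dilute = 1.347 × 10^-3 / 0.02500 = 0.05389 mol/L
Dilution factor = 500.0 / 19.89 = 25.14
[Na2CO3]_stock = 0.05389 × 25.14 = 1.355 mol/L

1.355 mol/L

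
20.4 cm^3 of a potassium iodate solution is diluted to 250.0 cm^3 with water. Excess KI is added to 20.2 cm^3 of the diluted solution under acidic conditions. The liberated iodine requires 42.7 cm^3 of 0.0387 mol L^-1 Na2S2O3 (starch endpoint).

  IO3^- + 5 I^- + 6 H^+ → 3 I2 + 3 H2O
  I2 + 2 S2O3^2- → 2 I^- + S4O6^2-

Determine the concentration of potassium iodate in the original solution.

0.167 mol/L

n(S2O3^2-) = 0.0427 × 0.0387 = 1.65 × 10^-3 mol
n(I2) = n(S2O3^2-)/2 = 8.26 × 10^-4 mol
From the 1:3 ratio, n(IO3^-) in the aliquot = 1/3 × 8.26 × 10^-4 = 2.75 × 10^-4 mol
[IO3^-]_dilute = 2.75 × 10^-4 / 0.0202 = 0.0136 mol/L
[IO3^-]_original = 0.0136 × 250.0/20.4 = 0.167 mol/L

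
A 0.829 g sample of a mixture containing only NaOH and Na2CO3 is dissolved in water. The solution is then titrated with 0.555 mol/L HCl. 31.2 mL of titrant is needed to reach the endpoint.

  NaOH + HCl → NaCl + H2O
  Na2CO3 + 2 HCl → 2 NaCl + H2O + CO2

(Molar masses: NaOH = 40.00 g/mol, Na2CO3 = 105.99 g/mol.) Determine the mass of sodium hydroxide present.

n(HCl) = 0.0312 × 0.555 = 0.0173 mol
Let x = n(NaOH), y = n(Na2CO3).
Titrant: 1x + 2y = 0.0173;  mass: 40.00x + 105.99y = 0.829
Solving, x = 6.82 × 10^-3 mol, y = 5.25 × 10^-3 mol
mass of NaOH = 6.82 × 10^-3 × 40.00 = 0.273 g

0.273 g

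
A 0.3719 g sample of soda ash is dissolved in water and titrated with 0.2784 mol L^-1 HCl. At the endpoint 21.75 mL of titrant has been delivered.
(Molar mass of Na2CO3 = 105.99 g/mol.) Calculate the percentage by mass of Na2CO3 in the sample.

Na2CO3 + 2 HCl → 2 NaCl + H2O + CO2
n(HCl) = 0.02175 L × 0.2784 mol/L = 6.055 × 10^-3 mol
From the 1:2 ratio, n(Na2CO3) = 1/2 × 6.055 × 10^-3 = 3.028 × 10^-3 mol
mass of Na2CO3 = 3.028 × 10^-3 × 105.99 g/mol = 0.3209 g
% Na2CO3 = 0.3209 / 0.3719 × 100 = 86.29 %

86.29 %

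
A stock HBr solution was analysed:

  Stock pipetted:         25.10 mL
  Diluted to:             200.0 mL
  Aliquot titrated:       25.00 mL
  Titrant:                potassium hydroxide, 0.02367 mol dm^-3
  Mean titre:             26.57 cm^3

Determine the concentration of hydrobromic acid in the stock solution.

HBr + KOH → KBr + H2O
n(KOH) = 0.02657 × 0.02367 = 6.289 × 10^-4 mol
n(HBr) in the aliquot = 6.289 × 10^-4 mol (1:1 ratio)
[HBr]_dilute = 6.289 × 10^-4 / 0.02500 = 0.02516 mol/L
Dilution factor = 200.0 / 25.10 = 7.968
[HBr]_stock = 0.02516 × 7.968 = 0.2005 mol/L

0.2005 mol/L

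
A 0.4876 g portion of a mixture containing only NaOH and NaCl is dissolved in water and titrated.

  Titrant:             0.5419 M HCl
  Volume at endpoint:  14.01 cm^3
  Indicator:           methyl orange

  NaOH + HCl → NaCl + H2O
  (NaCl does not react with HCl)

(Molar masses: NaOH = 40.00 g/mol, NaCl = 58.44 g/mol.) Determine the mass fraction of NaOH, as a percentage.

62.28 %

n(HCl) = 0.01401 × 0.5419 = 7.592 × 10^-3 mol
Let x = n(NaOH), y = n(NaCl).
Titrant: 1x = 7.592 × 10^-3;  mass: 40.00x + 58.44y = 0.4876
Solving, x = 7.592 × 10^-3 mol, y = 3.147 × 10^-3 mol
mass of NaOH = 7.592 × 10^-3 × 40.00 = 0.3037 g
% NaOH = 0.3037 / 0.4876 × 100 = 62.28 %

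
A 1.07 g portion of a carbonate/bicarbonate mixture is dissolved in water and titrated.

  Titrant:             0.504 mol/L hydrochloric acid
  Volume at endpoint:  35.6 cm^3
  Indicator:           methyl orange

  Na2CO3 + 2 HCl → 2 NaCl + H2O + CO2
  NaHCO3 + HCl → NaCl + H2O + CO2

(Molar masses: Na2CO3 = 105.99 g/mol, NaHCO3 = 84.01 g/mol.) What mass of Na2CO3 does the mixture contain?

0.747 g

n(HCl) = 0.0356 × 0.504 = 0.0179 mol
Let x = n(Na2CO3), y = n(NaHCO3).
Titrant: 2x + 1y = 0.0179;  mass: 105.99x + 84.01y = 1.07
Solving, x = 7.05 × 10^-3 mol, y = 3.84 × 10^-3 mol
mass of Na2CO3 = 7.05 × 10^-3 × 105.99 = 0.747 g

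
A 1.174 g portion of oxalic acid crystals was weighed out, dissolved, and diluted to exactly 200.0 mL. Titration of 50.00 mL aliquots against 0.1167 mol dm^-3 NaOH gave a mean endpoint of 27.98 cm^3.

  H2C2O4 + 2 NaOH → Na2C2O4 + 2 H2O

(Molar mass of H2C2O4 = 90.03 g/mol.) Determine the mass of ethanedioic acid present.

0.5879 g

n(NaOH) per titration = 0.02798 × 0.1167 = 3.265 × 10^-3 mol
From the 1:2 ratio, n(H2C2O4) in each aliquot = 1/2 × 3.265 × 10^-3 = 1.633 × 10^-3 mol
n(H2C2O4) in the whole flask = 1.633 × 10^-3 × 200.0/50.00 = 6.531 × 10^-3 mol
mass of H2C2O4 = 6.531 × 10^-3 × 90.03 = 0.5879 g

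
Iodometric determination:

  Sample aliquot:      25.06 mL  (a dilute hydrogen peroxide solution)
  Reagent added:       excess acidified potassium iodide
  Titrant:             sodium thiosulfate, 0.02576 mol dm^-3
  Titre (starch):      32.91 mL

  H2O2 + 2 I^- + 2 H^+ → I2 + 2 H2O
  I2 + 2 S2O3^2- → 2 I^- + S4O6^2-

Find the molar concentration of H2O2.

0.01691 mol/L

n(S2O3^2-) = 0.03291 × 0.02576 = 8.478 × 10^-4 mol
n(I2) = n(S2O3^2-)/2 = 4.239 × 10^-4 mol
n(H2O2) in the aliquot = 4.239 × 10^-4 mol (1:1 ratio)
[H2O2] = 4.239 × 10^-4 / 0.02506 = 0.01691 mol/L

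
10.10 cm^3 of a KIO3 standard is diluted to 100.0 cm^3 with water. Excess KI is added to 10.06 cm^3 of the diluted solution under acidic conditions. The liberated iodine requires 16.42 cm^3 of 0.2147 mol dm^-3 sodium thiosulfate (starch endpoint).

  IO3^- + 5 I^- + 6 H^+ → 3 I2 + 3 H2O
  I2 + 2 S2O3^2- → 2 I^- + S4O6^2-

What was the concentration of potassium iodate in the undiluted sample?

n(S2O3^2-) = 0.01642 × 0.2147 = 3.525 × 10^-3 mol
n(I2) = n(S2O3^2-)/2 = 1.763 × 10^-3 mol
From the 1:3 ratio, n(IO3^-) in the aliquot = 1/3 × 1.763 × 10^-3 = 5.876 × 10^-4 mol
[IO3^-]_dilute = 5.876 × 10^-4 / 0.01006 = 0.05841 mol/L
[IO3^-]_original = 0.05841 × 100.0/10.10 = 0.5783 mol/L

0.5783 mol/L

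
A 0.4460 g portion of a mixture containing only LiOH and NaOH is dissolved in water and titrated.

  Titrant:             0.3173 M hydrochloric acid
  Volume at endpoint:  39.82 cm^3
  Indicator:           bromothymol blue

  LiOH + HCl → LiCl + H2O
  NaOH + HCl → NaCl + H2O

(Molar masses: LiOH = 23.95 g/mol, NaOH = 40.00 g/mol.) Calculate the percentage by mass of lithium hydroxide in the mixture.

n(HCl) = 0.03982 × 0.3173 = 0.01263 mol
Let x = n(LiOH), y = n(NaOH).
Titrant: 1x + 1y = 0.01263;  mass: 23.95x + 40.00y = 0.4460
Solving, x = 3.701 × 10^-3 mol, y = 8.934 × 10^-3 mol
mass of LiOH = 3.701 × 10^-3 × 23.95 = 0.08863 g
% LiOH = 0.08863 / 0.4460 × 100 = 19.87 %

19.87 %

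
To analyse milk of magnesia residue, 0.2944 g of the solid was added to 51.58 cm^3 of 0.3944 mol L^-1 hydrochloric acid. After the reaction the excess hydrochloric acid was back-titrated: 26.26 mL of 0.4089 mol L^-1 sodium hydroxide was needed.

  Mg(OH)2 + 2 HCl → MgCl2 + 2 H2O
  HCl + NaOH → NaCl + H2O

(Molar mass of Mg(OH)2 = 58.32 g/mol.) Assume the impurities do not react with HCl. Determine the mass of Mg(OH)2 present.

n(HCl) added = 0.05158 × 0.3944 = 0.02034 mol
n(NaOH) used in back-titration = 0.02626 × 0.4089 = 0.01074 mol
n(HCl) left over = 0.01074 mol (1:1 ratio)
n(HCl) consumed by analyte = 0.02034 − 0.01074 = 9.605 × 10^-3 mol
From the 1:2 ratio, n(Mg(OH)2) = 1/2 × 9.605 × 10^-3 = 4.803 × 10^-3 mol
mass of Mg(OH)2 = 4.803 × 10^-3 × 58.32 = 0.2801 g

0.2801 g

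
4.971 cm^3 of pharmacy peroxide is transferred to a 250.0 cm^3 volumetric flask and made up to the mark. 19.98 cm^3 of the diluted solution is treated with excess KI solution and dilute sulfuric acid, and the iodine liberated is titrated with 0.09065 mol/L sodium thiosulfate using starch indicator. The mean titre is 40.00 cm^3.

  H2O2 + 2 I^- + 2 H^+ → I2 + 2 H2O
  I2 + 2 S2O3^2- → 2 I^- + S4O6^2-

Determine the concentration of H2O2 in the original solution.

n(S2O3^2-) = 0.04000 × 0.09065 = 3.626 × 10^-3 mol
n(I2) = n(S2O3^2-)/2 = 1.813 × 10^-3 mol
n(H2O2) in the aliquot = 1.813 × 10^-3 mol (1:1 ratio)
[H2O2]_dilute = 1.813 × 10^-3 / 0.01998 = 0.09074 mol/L
[H2O2]_original = 0.09074 × 250.0/4.971 = 4.564 mol/L

4.564 mol/L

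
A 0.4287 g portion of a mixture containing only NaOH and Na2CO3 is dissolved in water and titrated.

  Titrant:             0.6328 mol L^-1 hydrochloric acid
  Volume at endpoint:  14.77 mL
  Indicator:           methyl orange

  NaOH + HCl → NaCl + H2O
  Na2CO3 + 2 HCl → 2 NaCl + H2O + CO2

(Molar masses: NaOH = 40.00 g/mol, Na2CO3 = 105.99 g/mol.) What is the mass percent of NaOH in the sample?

n(HCl) = 0.01477 × 0.6328 = 9.346 × 10^-3 mol
Let x = n(NaOH), y = n(Na2CO3).
Titrant: 1x + 2y = 9.346 × 10^-3;  mass: 40.00x + 105.99y = 0.4287
Solving, x = 5.126 × 10^-3 mol, y = 2.110 × 10^-3 mol
mass of NaOH = 5.126 × 10^-3 × 40.00 = 0.2050 g
% NaOH = 0.2050 / 0.4287 × 100 = 47.83 %

47.83 %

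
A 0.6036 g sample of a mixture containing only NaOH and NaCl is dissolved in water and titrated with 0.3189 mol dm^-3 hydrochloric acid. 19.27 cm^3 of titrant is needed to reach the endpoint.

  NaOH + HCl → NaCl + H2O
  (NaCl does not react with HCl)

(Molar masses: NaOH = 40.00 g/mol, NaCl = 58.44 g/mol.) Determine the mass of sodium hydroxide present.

0.2458 g

n(HCl) = 0.01927 × 0.3189 = 6.145 × 10^-3 mol
Let x = n(NaOH), y = n(NaCl).
Titrant: 1x = 6.145 × 10^-3;  mass: 40.00x + 58.44y = 0.6036
Solving, x = 6.145 × 10^-3 mol, y = 6.122 × 10^-3 mol
mass of NaOH = 6.145 × 10^-3 × 40.00 = 0.2458 g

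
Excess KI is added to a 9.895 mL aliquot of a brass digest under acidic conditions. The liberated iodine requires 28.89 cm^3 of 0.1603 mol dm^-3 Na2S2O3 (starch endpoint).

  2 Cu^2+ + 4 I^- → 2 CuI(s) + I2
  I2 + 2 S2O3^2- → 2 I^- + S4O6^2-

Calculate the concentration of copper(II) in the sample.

n(S2O3^2-) = 0.02889 × 0.1603 = 4.631 × 10^-3 mol
n(I2) = n(S2O3^2-)/2 = 2.316 × 10^-3 mol
From the 2:1 ratio, n(Cu2+) in the aliquot = 2/1 × 2.316 × 10^-3 = 4.631 × 10^-3 mol
[Cu2+] = 4.631 × 10^-3 / 0.009895 = 0.4680 mol/L

0.4680 mol/L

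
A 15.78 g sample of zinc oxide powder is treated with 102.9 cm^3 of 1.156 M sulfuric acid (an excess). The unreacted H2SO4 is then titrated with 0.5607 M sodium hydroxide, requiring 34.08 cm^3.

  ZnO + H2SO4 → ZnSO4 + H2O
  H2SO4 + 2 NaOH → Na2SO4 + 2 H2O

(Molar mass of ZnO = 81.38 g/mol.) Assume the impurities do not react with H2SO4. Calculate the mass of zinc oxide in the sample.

8.903 g

n(H2SO4) added = 0.1029 × 1.156 = 0.1190 mol
n(NaOH) used in back-titration = 0.03408 × 0.5607 = 0.01911 mol
From the 1:2 ratio, n(H2SO4) left over = 1/2 × 0.01911 = 9.554 × 10^-3 mol
n(H2SO4) consumed by analyte = 0.1190 − 9.554 × 10^-3 = 0.1094 mol
n(ZnO) = 0.1094 mol (1:1 ratio)
mass of ZnO = 0.1094 × 81.38 = 8.903 g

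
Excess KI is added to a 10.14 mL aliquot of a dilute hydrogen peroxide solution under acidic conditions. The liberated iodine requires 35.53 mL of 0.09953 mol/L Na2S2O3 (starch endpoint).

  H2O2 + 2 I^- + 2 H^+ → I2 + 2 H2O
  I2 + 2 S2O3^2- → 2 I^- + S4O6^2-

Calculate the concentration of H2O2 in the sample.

0.1744 mol/L

n(S2O3^2-) = 0.03553 × 0.09953 = 3.536 × 10^-3 mol
n(I2) = n(S2O3^2-)/2 = 1.768 × 10^-3 mol
n(H2O2) in the aliquot = 1.768 × 10^-3 mol (1:1 ratio)
[H2O2] = 1.768 × 10^-3 / 0.01014 = 0.1744 mol/L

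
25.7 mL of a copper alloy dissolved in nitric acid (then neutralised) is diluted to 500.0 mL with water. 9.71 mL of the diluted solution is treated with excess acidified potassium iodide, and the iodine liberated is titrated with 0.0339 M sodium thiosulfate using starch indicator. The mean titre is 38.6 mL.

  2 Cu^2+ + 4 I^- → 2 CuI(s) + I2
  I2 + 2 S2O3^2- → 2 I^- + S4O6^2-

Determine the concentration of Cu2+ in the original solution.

n(S2O3^2-) = 0.0386 × 0.0339 = 1.31 × 10^-3 mol
n(I2) = n(S2O3^2-)/2 = 6.54 × 10^-4 mol
From the 2:1 ratio, n(Cu2+) in the aliquot = 2/1 × 6.54 × 10^-4 = 1.31 × 10^-3 mol
[Cu2+]_dilute = 1.31 × 10^-3 / 0.00971 = 0.135 mol/L
[Cu2+]_original = 0.135 × 500.0/25.7 = 2.62 mol/L

2.62 M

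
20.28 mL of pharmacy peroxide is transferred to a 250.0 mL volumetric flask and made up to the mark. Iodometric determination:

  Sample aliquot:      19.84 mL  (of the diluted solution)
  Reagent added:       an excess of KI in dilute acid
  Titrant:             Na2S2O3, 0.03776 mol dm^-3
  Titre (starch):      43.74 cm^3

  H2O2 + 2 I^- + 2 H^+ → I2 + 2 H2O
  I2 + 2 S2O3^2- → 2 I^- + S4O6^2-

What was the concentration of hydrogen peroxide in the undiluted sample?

n(S2O3^2-) = 0.04374 × 0.03776 = 1.652 × 10^-3 mol
n(I2) = n(S2O3^2-)/2 = 8.258 × 10^-4 mol
n(H2O2) in the aliquot = 8.258 × 10^-4 mol (1:1 ratio)
[H2O2]_dilute = 8.258 × 10^-4 / 0.01984 = 0.04162 mol/L
[H2O2]_original = 0.04162 × 250.0/20.28 = 0.5131 mol/L

0.5131 mol/L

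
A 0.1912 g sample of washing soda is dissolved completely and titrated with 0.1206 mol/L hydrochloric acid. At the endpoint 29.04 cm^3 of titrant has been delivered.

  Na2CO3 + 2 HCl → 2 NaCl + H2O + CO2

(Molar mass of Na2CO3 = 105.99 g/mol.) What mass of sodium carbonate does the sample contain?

n(HCl) = 0.02904 L × 0.1206 mol/L = 3.502 × 10^-3 mol
From the 1:2 ratio, n(Na2CO3) = 1/2 × 3.502 × 10^-3 = 1.751 × 10^-3 mol
mass of Na2CO3 = 1.751 × 10^-3 × 105.99 g/mol = 0.1856 g

0.1856 g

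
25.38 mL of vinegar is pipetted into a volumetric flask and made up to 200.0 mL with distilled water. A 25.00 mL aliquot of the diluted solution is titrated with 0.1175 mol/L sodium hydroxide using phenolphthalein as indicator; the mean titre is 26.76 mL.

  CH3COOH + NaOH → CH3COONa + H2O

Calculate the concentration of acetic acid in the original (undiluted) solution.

n(NaOH) = 0.02676 × 0.1175 = 3.144 × 10^-3 mol
n(CH3COOH) in the aliquot = 3.144 × 10^-3 mol (1:1 ratio)
[CH3COOH]_dilute = 3.144 × 10^-3 / 0.02500 = 0.1258 mol/L
Dilution factor = 200.0 / 25.38 = 7.880
[CH3COOH]_stock = 0.1258 × 7.880 = 0.9911 mol/L

0.9911 mol/L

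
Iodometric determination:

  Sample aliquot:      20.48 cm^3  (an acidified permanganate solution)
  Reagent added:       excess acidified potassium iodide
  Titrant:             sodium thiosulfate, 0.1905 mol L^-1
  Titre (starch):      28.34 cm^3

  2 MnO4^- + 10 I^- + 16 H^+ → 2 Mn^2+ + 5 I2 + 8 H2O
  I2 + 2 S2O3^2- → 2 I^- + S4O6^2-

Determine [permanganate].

n(S2O3^2-) = 0.02834 × 0.1905 = 5.399 × 10^-3 mol
n(I2) = n(S2O3^2-)/2 = 2.699 × 10^-3 mol
From the 2:5 ratio, n(MnO4^-) in the aliquot = 2/5 × 2.699 × 10^-3 = 1.080 × 10^-3 mol
[MnO4^-] = 1.080 × 10^-3 / 0.02048 = 0.05272 mol/L

0.05272 mol/L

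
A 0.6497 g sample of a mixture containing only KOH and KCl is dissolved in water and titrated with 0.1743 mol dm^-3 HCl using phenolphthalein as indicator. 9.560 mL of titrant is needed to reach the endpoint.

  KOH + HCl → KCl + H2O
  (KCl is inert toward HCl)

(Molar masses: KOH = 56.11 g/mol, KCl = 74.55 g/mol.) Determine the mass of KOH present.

0.09350 g

n(HCl) = 0.009560 × 0.1743 = 1.666 × 10^-3 mol
Let x = n(KOH), y = n(KCl).
Titrant: 1x = 1.666 × 10^-3;  mass: 56.11x + 74.55y = 0.6497
Solving, x = 1.666 × 10^-3 mol, y = 7.461 × 10^-3 mol
mass of KOH = 1.666 × 10^-3 × 56.11 = 0.09350 g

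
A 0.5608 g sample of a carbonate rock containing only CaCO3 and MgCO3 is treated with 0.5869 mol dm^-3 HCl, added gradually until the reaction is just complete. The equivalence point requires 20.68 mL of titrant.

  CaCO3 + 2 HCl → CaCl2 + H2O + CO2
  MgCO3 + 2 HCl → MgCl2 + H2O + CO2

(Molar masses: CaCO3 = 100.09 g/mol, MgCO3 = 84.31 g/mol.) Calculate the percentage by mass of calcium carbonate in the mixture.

55.60 %

n(HCl) = 0.02068 × 0.5869 = 0.01214 mol
Let x = n(CaCO3), y = n(MgCO3).
Titrant: 2x + 2y = 0.01214;  mass: 100.09x + 84.31y = 0.5608
Solving, x = 3.115 × 10^-3 mol, y = 2.953 × 10^-3 mol
mass of CaCO3 = 3.115 × 10^-3 × 100.09 = 0.3118 g
% CaCO3 = 0.3118 / 0.5608 × 100 = 55.60 %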